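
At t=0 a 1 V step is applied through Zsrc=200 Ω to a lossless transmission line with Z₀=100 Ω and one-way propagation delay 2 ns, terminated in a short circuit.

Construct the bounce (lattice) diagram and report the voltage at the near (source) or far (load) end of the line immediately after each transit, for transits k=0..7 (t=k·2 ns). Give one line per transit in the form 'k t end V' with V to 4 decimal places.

Γ_L=-1.000000, Γ_S=0.333333; launch V₁=1·100/300=0.333333
k=0 src: V=0.3333
k=1 load: inc=0.333333, refl=0.333333·-1.000000=-0.3333; V=0.000000+0.333333+-0.333333=0.0000
k=2 src: inc=-0.333333, refl=-0.333333·0.333333=-0.1111; V=0.333333+-0.333333+-0.111111=-0.1111
k=3 load: inc=-0.111111, refl=-0.111111·-1.000000=0.1111; V=0.000000+-0.111111+0.111111=0.0000
k=4 src: inc=0.111111, refl=0.111111·0.333333=0.0370; V=-0.111111+0.111111+0.037037=0.0370
k=5 load: inc=0.037037, refl=0.037037·-1.000000=-0.0370; V=0.000000+0.037037+-0.037037=0.0000
k=6 src: inc=-0.037037, refl=-0.037037·0.333333=-0.0123; V=0.037037+-0.037037+-0.012346=-0.0123
k=7 load: inc=-0.012346, refl=-0.012346·-1.000000=0.0123; V=0.000000+-0.012346+0.012346=0.0000

0 0 source 0.3333
1 2 load 0.0000
2 4 source -0.1111
3 6 load 0.0000
4 8 source 0.0370
5 10 load 0.0000
6 12 source -0.0123
7 14 load 0.0000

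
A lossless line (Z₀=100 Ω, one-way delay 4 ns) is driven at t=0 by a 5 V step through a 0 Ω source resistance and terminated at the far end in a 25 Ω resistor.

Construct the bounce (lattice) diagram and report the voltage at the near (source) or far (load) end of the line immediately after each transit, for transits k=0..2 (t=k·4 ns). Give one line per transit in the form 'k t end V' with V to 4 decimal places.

0 0 source 5.0000
1 4 load 2.0000
2 8 source 5.0000

Γ_L=-0.600000, Γ_S=-1.000000; launch V₁=5·100/100=5.000000
k=0 src: V=5.0000
k=1 load: inc=5.000000, refl=5.000000·-0.600000=-3.0000; V=0.000000+5.000000+-3.000000=2.0000
k=2 src: inc=-3.000000, refl=-3.000000·-1.000000=3.0000; V=5.000000+-3.000000+3.000000=5.0000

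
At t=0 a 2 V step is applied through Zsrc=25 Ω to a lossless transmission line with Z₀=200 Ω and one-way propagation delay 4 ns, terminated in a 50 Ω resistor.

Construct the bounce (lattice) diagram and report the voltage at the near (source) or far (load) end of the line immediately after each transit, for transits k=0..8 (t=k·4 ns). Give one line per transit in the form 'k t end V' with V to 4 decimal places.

0 0 source 1.7778
1 4 load 0.7111
2 8 source 1.5407
3 12 load 1.0430
4 16 source 1.4301
5 20 load 1.1978
6 24 source 1.3785
7 28 load 1.2701
8 32 source 1.3544

Γ_L=-0.600000, Γ_S=-0.777778; launch V₁=2·200/225=1.777778
k=0 src: V=1.7778
k=1 load: inc=1.777778, refl=1.777778·-0.600000=-1.0667; V=0.000000+1.777778+-1.066667=0.7111
k=2 src: inc=-1.066667, refl=-1.066667·-0.777778=0.8296; V=1.777778+-1.066667+0.829630=1.5407
k=3 load: inc=0.829630, refl=0.829630·-0.600000=-0.4978; V=0.711111+0.829630+-0.497778=1.0430
k=4 src: inc=-0.497778, refl=-0.497778·-0.777778=0.3872; V=1.540741+-0.497778+0.387160=1.4301
k=5 load: inc=0.387160, refl=0.387160·-0.600000=-0.2323; V=1.042963+0.387160+-0.232296=1.1978
k=6 src: inc=-0.232296, refl=-0.232296·-0.777778=0.1807; V=1.430123+-0.232296+0.180675=1.3785
k=7 load: inc=0.180675, refl=0.180675·-0.600000=-0.1084; V=1.197827+0.180675+-0.108405=1.2701
k=8 src: inc=-0.108405, refl=-0.108405·-0.777778=0.0843; V=1.378502+-0.108405+0.084315=1.3544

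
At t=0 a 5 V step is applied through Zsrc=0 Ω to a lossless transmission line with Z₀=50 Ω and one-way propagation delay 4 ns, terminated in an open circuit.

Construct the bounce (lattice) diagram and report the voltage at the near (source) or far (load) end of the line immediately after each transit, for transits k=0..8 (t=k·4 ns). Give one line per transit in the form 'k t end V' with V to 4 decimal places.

0 0 source 5.0000
1 4 load 10.0000
2 8 source 5.0000
3 12 load 0.0000
4 16 source 5.0000
5 20 load 10.0000
6 24 source 5.0000
7 28 load 0.0000
8 32 source 5.0000

Γ_L=1.000000, Γ_S=-1.000000; launch V₁=5·50/50=5.000000
k=0 src: V=5.0000
k=1 load: inc=5.000000, refl=5.000000·1.000000=5.0000; V=0.000000+5.000000+5.000000=10.0000
k=2 src: inc=5.000000, refl=5.000000·-1.000000=-5.0000; V=5.000000+5.000000+-5.000000=5.0000
k=3 load: inc=-5.000000, refl=-5.000000·1.000000=-5.0000; V=10.000000+-5.000000+-5.000000=0.0000
k=4 src: inc=-5.000000, refl=-5.000000·-1.000000=5.0000; V=5.000000+-5.000000+5.000000=5.0000
k=5 load: inc=5.000000, refl=5.000000·1.000000=5.0000; V=0.000000+5.000000+5.000000=10.0000
k=6 src: inc=5.000000, refl=5.000000·-1.000000=-5.0000; V=5.000000+5.000000+-5.000000=5.0000
k=7 load: inc=-5.000000, refl=-5.000000·1.000000=-5.0000; V=10.000000+-5.000000+-5.000000=0.0000
k=8 src: inc=-5.000000, refl=-5.000000·-1.000000=5.0000; V=5.000000+-5.000000+5.000000=5.0000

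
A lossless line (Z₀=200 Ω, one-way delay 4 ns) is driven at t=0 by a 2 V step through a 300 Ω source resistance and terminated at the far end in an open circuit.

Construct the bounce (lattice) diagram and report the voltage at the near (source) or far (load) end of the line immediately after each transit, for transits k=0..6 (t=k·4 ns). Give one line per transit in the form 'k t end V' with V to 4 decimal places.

0 0 source 0.8000
1 4 load 1.6000
2 8 source 1.7600
3 12 load 1.9200
4 16 source 1.9520
5 20 load 1.9840
6 24 source 1.9904

Γ_L=1.000000, Γ_S=0.200000; launch V₁=2·200/500=0.800000
k=0 src: V=0.8000
k=1 load: inc=0.800000, refl=0.800000·1.000000=0.8000; V=0.000000+0.800000+0.800000=1.6000
k=2 src: inc=0.800000, refl=0.800000·0.200000=0.1600; V=0.800000+0.800000+0.160000=1.7600
k=3 load: inc=0.160000, refl=0.160000·1.000000=0.1600; V=1.600000+0.160000+0.160000=1.9200
k=4 src: inc=0.160000, refl=0.160000·0.200000=0.0320; V=1.760000+0.160000+0.032000=1.9520
k=5 load: inc=0.032000, refl=0.032000·1.000000=0.0320; V=1.920000+0.032000+0.032000=1.9840
k=6 src: inc=0.032000, refl=0.032000·0.200000=0.0064; V=1.952000+0.032000+0.006400=1.9904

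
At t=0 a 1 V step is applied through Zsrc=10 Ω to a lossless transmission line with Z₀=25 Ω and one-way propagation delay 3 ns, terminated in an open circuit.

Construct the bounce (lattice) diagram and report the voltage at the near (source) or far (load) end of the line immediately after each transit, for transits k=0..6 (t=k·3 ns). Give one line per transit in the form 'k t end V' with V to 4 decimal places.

Γ_L=1.000000, Γ_S=-0.428571; launch V₁=1·25/35=0.714286
k=0 src: V=0.7143
k=1 load: inc=0.714286, refl=0.714286·1.000000=0.7143; V=0.000000+0.714286+0.714286=1.4286
k=2 src: inc=0.714286, refl=0.714286·-0.428571=-0.3061; V=0.714286+0.714286+-0.306122=1.1224
k=3 load: inc=-0.306122, refl=-0.306122·1.000000=-0.3061; V=1.428571+-0.306122+-0.306122=0.8163
k=4 src: inc=-0.306122, refl=-0.306122·-0.428571=0.1312; V=1.122449+-0.306122+0.131195=0.9475
k=5 load: inc=0.131195, refl=0.131195·1.000000=0.1312; V=0.816327+0.131195+0.131195=1.0787
k=6 src: inc=0.131195, refl=0.131195·-0.428571=-0.0562; V=0.947522+0.131195+-0.056227=1.0225

0 0 source 0.7143
1 3 load 1.4286
2 6 source 1.1224
3 9 load 0.8163
4 12 source 0.9475
5 15 load 1.0787
6 18 source 1.0225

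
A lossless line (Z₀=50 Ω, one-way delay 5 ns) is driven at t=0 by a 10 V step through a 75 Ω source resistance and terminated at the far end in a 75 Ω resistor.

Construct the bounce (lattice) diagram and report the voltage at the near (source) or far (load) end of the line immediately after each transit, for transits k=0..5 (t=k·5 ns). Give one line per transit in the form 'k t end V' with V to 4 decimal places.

Γ_L=0.200000, Γ_S=0.200000; launch V₁=10·50/125=4.000000
k=0 src: V=4.0000
k=1 load: inc=4.000000, refl=4.000000·0.200000=0.8000; V=0.000000+4.000000+0.800000=4.8000
k=2 src: inc=0.800000, refl=0.800000·0.200000=0.1600; V=4.000000+0.800000+0.160000=4.9600
k=3 load: inc=0.160000, refl=0.160000·0.200000=0.0320; V=4.800000+0.160000+0.032000=4.9920
k=4 src: inc=0.032000, refl=0.032000·0.200000=0.0064; V=4.960000+0.032000+0.006400=4.9984
k=5 load: inc=0.006400, refl=0.006400·0.200000=0.0013; V=4.992000+0.006400+0.001280=4.9997

0 0 source 4.0000
1 5 load 4.8000
2 10 source 4.9600
3 15 load 4.9920
4 20 source 4.9984
5 25 load 4.9997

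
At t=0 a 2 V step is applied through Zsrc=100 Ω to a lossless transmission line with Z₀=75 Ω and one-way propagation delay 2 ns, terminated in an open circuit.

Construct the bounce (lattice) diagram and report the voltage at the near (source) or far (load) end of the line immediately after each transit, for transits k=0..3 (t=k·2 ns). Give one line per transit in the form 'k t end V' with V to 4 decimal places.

0 0 source 0.8571
1 2 load 1.7143
2 4 source 1.8367
3 6 load 1.9592

Γ_L=1.000000, Γ_S=0.142857; launch V₁=2·75/175=0.857143
k=0 src: V=0.8571
k=1 load: inc=0.857143, refl=0.857143·1.000000=0.8571; V=0.000000+0.857143+0.857143=1.7143
k=2 src: inc=0.857143, refl=0.857143·0.142857=0.1224; V=0.857143+0.857143+0.122449=1.8367
k=3 load: inc=0.122449, refl=0.122449·1.000000=0.1224; V=1.714286+0.122449+0.122449=1.9592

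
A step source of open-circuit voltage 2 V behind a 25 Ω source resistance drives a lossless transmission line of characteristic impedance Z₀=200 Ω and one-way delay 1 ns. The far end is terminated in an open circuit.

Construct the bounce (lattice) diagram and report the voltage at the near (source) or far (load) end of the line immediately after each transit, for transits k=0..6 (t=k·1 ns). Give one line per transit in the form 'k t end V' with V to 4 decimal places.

0 0 source 1.7778
1 1 load 3.5556
2 2 source 2.1728
3 3 load 0.7901
4 4 source 1.8656
5 5 load 2.9410
6 6 source 2.1046

Γ_L=1.000000, Γ_S=-0.777778; launch V₁=2·200/225=1.777778
k=0 src: V=1.7778
k=1 load: inc=1.777778, refl=1.777778·1.000000=1.7778; V=0.000000+1.777778+1.777778=3.5556
k=2 src: inc=1.777778, refl=1.777778·-0.777778=-1.3827; V=1.777778+1.777778+-1.382716=2.1728
k=3 load: inc=-1.382716, refl=-1.382716·1.000000=-1.3827; V=3.555556+-1.382716+-1.382716=0.7901
k=4 src: inc=-1.382716, refl=-1.382716·-0.777778=1.0754; V=2.172840+-1.382716+1.075446=1.8656
k=5 load: inc=1.075446, refl=1.075446·1.000000=1.0754; V=0.790123+1.075446+1.075446=2.9410
k=6 src: inc=1.075446, refl=1.075446·-0.777778=-0.8365; V=1.865569+1.075446+-0.836458=2.1046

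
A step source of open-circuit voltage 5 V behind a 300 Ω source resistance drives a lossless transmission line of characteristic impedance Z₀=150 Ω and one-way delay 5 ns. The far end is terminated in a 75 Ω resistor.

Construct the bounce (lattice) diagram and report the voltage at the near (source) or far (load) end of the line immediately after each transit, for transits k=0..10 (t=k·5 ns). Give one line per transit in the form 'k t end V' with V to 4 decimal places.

0 0 source 1.6667
1 5 load 1.1111
2 10 source 0.9259
3 15 load 0.9877
4 20 source 1.0082
5 25 load 1.0014
6 30 source 0.9991
7 35 load 0.9998
8 40 source 1.0001
9 45 load 1.0000
10 50 source 1.0000

Γ_L=-0.333333, Γ_S=0.333333; launch V₁=5·150/450=1.666667
k=0 src: V=1.6667
k=1 load: inc=1.666667, refl=1.666667·-0.333333=-0.5556; V=0.000000+1.666667+-0.555556=1.1111
k=2 src: inc=-0.555556, refl=-0.555556·0.333333=-0.1852; V=1.666667+-0.555556+-0.185185=0.9259
k=3 load: inc=-0.185185, refl=-0.185185·-0.333333=0.0617; V=1.111111+-0.185185+0.061728=0.9877
k=4 src: inc=0.061728, refl=0.061728·0.333333=0.0206; V=0.925926+0.061728+0.020576=1.0082
k=5 load: inc=0.020576, refl=0.020576·-0.333333=-0.0069; V=0.987654+0.020576+-0.006859=1.0014
k=6 src: inc=-0.006859, refl=-0.006859·0.333333=-0.0023; V=1.008230+-0.006859+-0.002286=0.9991
k=7 load: inc=-0.002286, refl=-0.002286·-0.333333=0.0008; V=1.001372+-0.002286+0.000762=0.9998
k=8 src: inc=0.000762, refl=0.000762·0.333333=0.0003; V=0.999086+0.000762+0.000254=1.0001
k=9 load: inc=0.000254, refl=0.000254·-0.333333=-0.0001; V=0.999848+0.000254+-0.000085=1.0000
k=10 src: inc=-0.000085, refl=-0.000085·0.333333=-0.0000; V=1.000102+-0.000085+-0.000028=1.0000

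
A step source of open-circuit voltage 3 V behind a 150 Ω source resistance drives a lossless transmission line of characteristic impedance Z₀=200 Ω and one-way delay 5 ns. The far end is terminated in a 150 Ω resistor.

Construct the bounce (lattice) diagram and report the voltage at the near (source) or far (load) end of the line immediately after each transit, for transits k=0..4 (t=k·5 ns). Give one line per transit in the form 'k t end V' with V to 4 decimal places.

Γ_L=-0.142857, Γ_S=-0.142857; launch V₁=3·200/350=1.714286
k=0 src: V=1.7143
k=1 load: inc=1.714286, refl=1.714286·-0.142857=-0.2449; V=0.000000+1.714286+-0.244898=1.4694
k=2 src: inc=-0.244898, refl=-0.244898·-0.142857=0.0350; V=1.714286+-0.244898+0.034985=1.5044
k=3 load: inc=0.034985, refl=0.034985·-0.142857=-0.0050; V=1.469388+0.034985+-0.004998=1.4994
k=4 src: inc=-0.004998, refl=-0.004998·-0.142857=0.0007; V=1.504373+-0.004998+0.000714=1.5001

0 0 source 1.7143
1 5 load 1.4694
2 10 source 1.5044
3 15 load 1.4994
4 20 source 1.5001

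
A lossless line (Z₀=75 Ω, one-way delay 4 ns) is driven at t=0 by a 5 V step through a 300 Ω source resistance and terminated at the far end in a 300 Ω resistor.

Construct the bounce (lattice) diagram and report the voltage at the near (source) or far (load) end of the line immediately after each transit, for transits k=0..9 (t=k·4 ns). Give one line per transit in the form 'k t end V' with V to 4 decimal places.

Γ_L=0.600000, Γ_S=0.600000; launch V₁=5·75/375=1.000000
k=0 src: V=1.0000
k=1 load: inc=1.000000, refl=1.000000·0.600000=0.6000; V=0.000000+1.000000+0.600000=1.6000
k=2 src: inc=0.600000, refl=0.600000·0.600000=0.3600; V=1.000000+0.600000+0.360000=1.9600
k=3 load: inc=0.360000, refl=0.360000·0.600000=0.2160; V=1.600000+0.360000+0.216000=2.1760
k=4 src: inc=0.216000, refl=0.216000·0.600000=0.1296; V=1.960000+0.216000+0.129600=2.3056
k=5 load: inc=0.129600, refl=0.129600·0.600000=0.0778; V=2.176000+0.129600+0.077760=2.3834
k=6 src: inc=0.077760, refl=0.077760·0.600000=0.0467; V=2.305600+0.077760+0.046656=2.4300
k=7 load: inc=0.046656, refl=0.046656·0.600000=0.0280; V=2.383360+0.046656+0.027994=2.4580
k=8 src: inc=0.027994, refl=0.027994·0.600000=0.0168; V=2.430016+0.027994+0.016796=2.4748
k=9 load: inc=0.016796, refl=0.016796·0.600000=0.0101; V=2.458010+0.016796+0.010078=2.4849

0 0 source 1.0000
1 4 load 1.6000
2 8 source 1.9600
3 12 load 2.1760
4 16 source 2.3056
5 20 load 2.3834
6 24 source 2.4300
7 28 load 2.4580
8 32 source 2.4748
9 36 load 2.4849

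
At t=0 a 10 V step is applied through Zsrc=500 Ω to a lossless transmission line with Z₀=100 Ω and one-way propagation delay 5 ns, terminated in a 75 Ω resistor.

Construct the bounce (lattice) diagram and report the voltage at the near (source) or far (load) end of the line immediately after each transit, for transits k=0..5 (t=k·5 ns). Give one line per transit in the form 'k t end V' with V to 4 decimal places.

Γ_L=-0.142857, Γ_S=0.666667; launch V₁=10·100/600=1.666667
k=0 src: V=1.6667
k=1 load: inc=1.666667, refl=1.666667·-0.142857=-0.2381; V=0.000000+1.666667+-0.238095=1.4286
k=2 src: inc=-0.238095, refl=-0.238095·0.666667=-0.1587; V=1.666667+-0.238095+-0.158730=1.2698
k=3 load: inc=-0.158730, refl=-0.158730·-0.142857=0.0227; V=1.428571+-0.158730+0.022676=1.2925
k=4 src: inc=0.022676, refl=0.022676·0.666667=0.0151; V=1.269841+0.022676+0.015117=1.3076
k=5 load: inc=0.015117, refl=0.015117·-0.142857=-0.0022; V=1.292517+0.015117+-0.002160=1.3055

0 0 source 1.6667
1 5 load 1.4286
2 10 source 1.2698
3 15 load 1.2925
4 20 source 1.3076
5 25 load 1.3055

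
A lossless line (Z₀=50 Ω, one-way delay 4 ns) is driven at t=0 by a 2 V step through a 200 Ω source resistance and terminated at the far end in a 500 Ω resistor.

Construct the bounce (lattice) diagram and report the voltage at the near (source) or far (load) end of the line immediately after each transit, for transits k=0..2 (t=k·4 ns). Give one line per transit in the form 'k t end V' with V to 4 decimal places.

Γ_L=0.818182, Γ_S=0.600000; launch V₁=2·50/250=0.400000
k=0 src: V=0.4000
k=1 load: inc=0.400000, refl=0.400000·0.818182=0.3273; V=0.000000+0.400000+0.327273=0.7273
k=2 src: inc=0.327273, refl=0.327273·0.600000=0.1964; V=0.400000+0.327273+0.196364=0.9236

0 0 source 0.4000
1 4 load 0.7273
2 8 source 0.9236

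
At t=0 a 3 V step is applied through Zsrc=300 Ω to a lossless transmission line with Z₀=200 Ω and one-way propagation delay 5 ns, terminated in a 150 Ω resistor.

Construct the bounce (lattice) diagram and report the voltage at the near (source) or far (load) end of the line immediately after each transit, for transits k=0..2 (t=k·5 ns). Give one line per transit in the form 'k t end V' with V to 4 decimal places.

0 0 source 1.2000
1 5 load 1.0286
2 10 source 0.9943

Γ_L=-0.142857, Γ_S=0.200000; launch V₁=3·200/500=1.200000
k=0 src: V=1.2000
k=1 load: inc=1.200000, refl=1.200000·-0.142857=-0.1714; V=0.000000+1.200000+-0.171429=1.0286
k=2 src: inc=-0.171429, refl=-0.171429·0.200000=-0.0343; V=1.200000+-0.171429+-0.034286=0.9943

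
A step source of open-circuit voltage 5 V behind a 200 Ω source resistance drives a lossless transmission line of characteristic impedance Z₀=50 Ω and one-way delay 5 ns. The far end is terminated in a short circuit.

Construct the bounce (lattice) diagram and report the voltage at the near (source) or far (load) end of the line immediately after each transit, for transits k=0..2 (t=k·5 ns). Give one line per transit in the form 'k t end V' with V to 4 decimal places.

0 0 source 1.0000
1 5 load 0.0000
2 10 source -0.6000

Γ_L=-1.000000, Γ_S=0.600000; launch V₁=5·50/250=1.000000
k=0 src: V=1.0000
k=1 load: inc=1.000000, refl=1.000000·-1.000000=-1.0000; V=0.000000+1.000000+-1.000000=0.0000
k=2 src: inc=-1.000000, refl=-1.000000·0.600000=-0.6000; V=1.000000+-1.000000+-0.600000=-0.6000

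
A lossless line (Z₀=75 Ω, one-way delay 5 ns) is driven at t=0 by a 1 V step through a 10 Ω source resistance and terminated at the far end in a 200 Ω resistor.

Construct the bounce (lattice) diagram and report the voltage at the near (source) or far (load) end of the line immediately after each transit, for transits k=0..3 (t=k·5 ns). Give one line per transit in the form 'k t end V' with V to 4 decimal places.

Γ_L=0.454545, Γ_S=-0.764706; launch V₁=1·75/85=0.882353
k=0 src: V=0.8824
k=1 load: inc=0.882353, refl=0.882353·0.454545=0.4011; V=0.000000+0.882353+0.401070=1.2834
k=2 src: inc=0.401070, refl=0.401070·-0.764706=-0.3067; V=0.882353+0.401070+-0.306700=0.9767
k=3 load: inc=-0.306700, refl=-0.306700·0.454545=-0.1394; V=1.283422+-0.306700+-0.139409=0.8373

0 0 source 0.8824
1 5 load 1.2834
2 10 source 0.9767
3 15 load 0.8373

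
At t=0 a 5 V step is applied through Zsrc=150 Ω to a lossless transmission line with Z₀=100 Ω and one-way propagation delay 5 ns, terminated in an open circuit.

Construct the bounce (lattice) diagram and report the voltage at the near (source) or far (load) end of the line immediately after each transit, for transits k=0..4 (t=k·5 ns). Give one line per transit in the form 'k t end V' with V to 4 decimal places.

Γ_L=1.000000, Γ_S=0.200000; launch V₁=5·100/250=2.000000
k=0 src: V=2.0000
k=1 load: inc=2.000000, refl=2.000000·1.000000=2.0000; V=0.000000+2.000000+2.000000=4.0000
k=2 src: inc=2.000000, refl=2.000000·0.200000=0.4000; V=2.000000+2.000000+0.400000=4.4000
k=3 load: inc=0.400000, refl=0.400000·1.000000=0.4000; V=4.000000+0.400000+0.400000=4.8000
k=4 src: inc=0.400000, refl=0.400000·0.200000=0.0800; V=4.400000+0.400000+0.080000=4.8800

0 0 source 2.0000
1 5 load 4.0000
2 10 source 4.4000
3 15 load 4.8000
4 20 source 4.8800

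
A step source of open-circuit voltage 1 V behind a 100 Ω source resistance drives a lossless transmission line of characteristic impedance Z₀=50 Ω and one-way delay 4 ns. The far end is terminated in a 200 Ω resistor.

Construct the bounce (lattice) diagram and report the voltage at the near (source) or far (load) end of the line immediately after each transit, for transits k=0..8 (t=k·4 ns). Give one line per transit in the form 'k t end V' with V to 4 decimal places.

Γ_L=0.600000, Γ_S=0.333333; launch V₁=1·50/150=0.333333
k=0 src: V=0.3333
k=1 load: inc=0.333333, refl=0.333333·0.600000=0.2000; V=0.000000+0.333333+0.200000=0.5333
k=2 src: inc=0.200000, refl=0.200000·0.333333=0.0667; V=0.333333+0.200000+0.066667=0.6000
k=3 load: inc=0.066667, refl=0.066667·0.600000=0.0400; V=0.533333+0.066667+0.040000=0.6400
k=4 src: inc=0.040000, refl=0.040000·0.333333=0.0133; V=0.600000+0.040000+0.013333=0.6533
k=5 load: inc=0.013333, refl=0.013333·0.600000=0.0080; V=0.640000+0.013333+0.008000=0.6613
k=6 src: inc=0.008000, refl=0.008000·0.333333=0.0027; V=0.653333+0.008000+0.002667=0.6640
k=7 load: inc=0.002667, refl=0.002667·0.600000=0.0016; V=0.661333+0.002667+0.001600=0.6656
k=8 src: inc=0.001600, refl=0.001600·0.333333=0.0005; V=0.664000+0.001600+0.000533=0.6661

0 0 source 0.3333
1 4 load 0.5333
2 8 source 0.6000
3 12 load 0.6400
4 16 source 0.6533
5 20 load 0.6613
6 24 source 0.6640
7 28 load 0.6656
8 32 source 0.6661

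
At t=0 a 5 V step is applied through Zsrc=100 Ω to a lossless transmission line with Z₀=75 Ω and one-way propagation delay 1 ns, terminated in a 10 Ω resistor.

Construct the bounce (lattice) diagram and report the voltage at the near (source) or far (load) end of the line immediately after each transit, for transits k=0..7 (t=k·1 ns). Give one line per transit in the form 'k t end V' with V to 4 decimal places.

0 0 source 2.1429
1 1 load 0.5042
2 2 source 0.2701
3 3 load 0.4491
4 4 source 0.4747
5 5 load 0.4551
6 6 source 0.4523
7 7 load 0.4545

Γ_L=-0.764706, Γ_S=0.142857; launch V₁=5·75/175=2.142857
k=0 src: V=2.1429
k=1 load: inc=2.142857, refl=2.142857·-0.764706=-1.6387; V=0.000000+2.142857+-1.638655=0.5042
k=2 src: inc=-1.638655, refl=-1.638655·0.142857=-0.2341; V=2.142857+-1.638655+-0.234094=0.2701
k=3 load: inc=-0.234094, refl=-0.234094·-0.764706=0.1790; V=0.504202+-0.234094+0.179013=0.4491
k=4 src: inc=0.179013, refl=0.179013·0.142857=0.0256; V=0.270108+0.179013+0.025573=0.4747
k=5 load: inc=0.025573, refl=0.025573·-0.764706=-0.0196; V=0.449121+0.025573+-0.019556=0.4551
k=6 src: inc=-0.019556, refl=-0.019556·0.142857=-0.0028; V=0.474694+-0.019556+-0.002794=0.4523
k=7 load: inc=-0.002794, refl=-0.002794·-0.764706=0.0021; V=0.455138+-0.002794+0.002136=0.4545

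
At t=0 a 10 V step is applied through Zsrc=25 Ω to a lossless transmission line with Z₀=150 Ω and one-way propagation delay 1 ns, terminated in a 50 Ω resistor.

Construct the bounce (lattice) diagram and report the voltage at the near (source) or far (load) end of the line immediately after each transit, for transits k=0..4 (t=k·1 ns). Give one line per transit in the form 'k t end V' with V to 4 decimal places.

0 0 source 8.5714
1 1 load 4.2857
2 2 source 7.3469
3 3 load 5.8163
4 4 source 6.9096

Γ_L=-0.500000, Γ_S=-0.714286; launch V₁=10·150/175=8.571429
k=0 src: V=8.5714
k=1 load: inc=8.571429, refl=8.571429·-0.500000=-4.2857; V=0.000000+8.571429+-4.285714=4.2857
k=2 src: inc=-4.285714, refl=-4.285714·-0.714286=3.0612; V=8.571429+-4.285714+3.061224=7.3469
k=3 load: inc=3.061224, refl=3.061224·-0.500000=-1.5306; V=4.285714+3.061224+-1.530612=5.8163
k=4 src: inc=-1.530612, refl=-1.530612·-0.714286=1.0933; V=7.346939+-1.530612+1.093294=6.9096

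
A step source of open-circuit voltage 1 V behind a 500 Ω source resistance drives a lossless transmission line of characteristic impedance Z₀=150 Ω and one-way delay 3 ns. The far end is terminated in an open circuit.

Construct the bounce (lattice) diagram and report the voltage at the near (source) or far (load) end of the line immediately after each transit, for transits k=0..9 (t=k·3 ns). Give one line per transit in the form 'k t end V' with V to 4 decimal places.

0 0 source 0.2308
1 3 load 0.4615
2 6 source 0.5858
3 9 load 0.7101
4 12 source 0.7770
5 15 load 0.8439
6 18 source 0.8799
7 21 load 0.9159
8 24 source 0.9353
9 27 load 0.9547

Γ_L=1.000000, Γ_S=0.538462; launch V₁=1·150/650=0.230769
k=0 src: V=0.2308
k=1 load: inc=0.230769, refl=0.230769·1.000000=0.2308; V=0.000000+0.230769+0.230769=0.4615
k=2 src: inc=0.230769, refl=0.230769·0.538462=0.1243; V=0.230769+0.230769+0.124260=0.5858
k=3 load: inc=0.124260, refl=0.124260·1.000000=0.1243; V=0.461538+0.124260+0.124260=0.7101
k=4 src: inc=0.124260, refl=0.124260·0.538462=0.0669; V=0.585799+0.124260+0.066909=0.7770
k=5 load: inc=0.066909, refl=0.066909·1.000000=0.0669; V=0.710059+0.066909+0.066909=0.8439
k=6 src: inc=0.066909, refl=0.066909·0.538462=0.0360; V=0.776969+0.066909+0.036028=0.8799
k=7 load: inc=0.036028, refl=0.036028·1.000000=0.0360; V=0.843878+0.036028+0.036028=0.9159
k=8 src: inc=0.036028, refl=0.036028·0.538462=0.0194; V=0.879906+0.036028+0.019400=0.9353
k=9 load: inc=0.019400, refl=0.019400·1.000000=0.0194; V=0.915934+0.019400+0.019400=0.9547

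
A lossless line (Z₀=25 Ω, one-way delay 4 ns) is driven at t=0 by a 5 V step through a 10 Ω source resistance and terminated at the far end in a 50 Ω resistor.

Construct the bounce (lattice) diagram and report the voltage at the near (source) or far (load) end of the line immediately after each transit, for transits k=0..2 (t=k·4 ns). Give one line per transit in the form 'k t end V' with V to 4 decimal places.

0 0 source 3.5714
1 4 load 4.7619
2 8 source 4.2517

Γ_L=0.333333, Γ_S=-0.428571; launch V₁=5·25/35=3.571429
k=0 src: V=3.5714
k=1 load: inc=3.571429, refl=3.571429·0.333333=1.1905; V=0.000000+3.571429+1.190476=4.7619
k=2 src: inc=1.190476, refl=1.190476·-0.428571=-0.5102; V=3.571429+1.190476+-0.510204=4.2517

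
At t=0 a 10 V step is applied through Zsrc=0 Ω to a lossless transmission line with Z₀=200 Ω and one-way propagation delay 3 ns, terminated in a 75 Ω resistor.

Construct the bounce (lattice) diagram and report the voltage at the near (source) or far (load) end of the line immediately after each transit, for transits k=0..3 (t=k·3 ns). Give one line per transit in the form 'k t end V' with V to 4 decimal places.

Γ_L=-0.454545, Γ_S=-1.000000; launch V₁=10·200/200=10.000000
k=0 src: V=10.0000
k=1 load: inc=10.000000, refl=10.000000·-0.454545=-4.5455; V=0.000000+10.000000+-4.545455=5.4545
k=2 src: inc=-4.545455, refl=-4.545455·-1.000000=4.5455; V=10.000000+-4.545455+4.545455=10.0000
k=3 load: inc=4.545455, refl=4.545455·-0.454545=-2.0661; V=5.454545+4.545455+-2.066116=7.9339

0 0 source 10.0000
1 3 load 5.4545
2 6 source 10.0000
3 9 load 7.9339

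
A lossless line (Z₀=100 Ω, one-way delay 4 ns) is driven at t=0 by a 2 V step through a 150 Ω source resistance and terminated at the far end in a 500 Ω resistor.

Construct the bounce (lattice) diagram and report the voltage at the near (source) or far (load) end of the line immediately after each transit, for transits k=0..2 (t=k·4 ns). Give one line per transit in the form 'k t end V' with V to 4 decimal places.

0 0 source 0.8000
1 4 load 1.3333
2 8 source 1.4400

Γ_L=0.666667, Γ_S=0.200000; launch V₁=2·100/250=0.800000
k=0 src: V=0.8000
k=1 load: inc=0.800000, refl=0.800000·0.666667=0.5333; V=0.000000+0.800000+0.533333=1.3333
k=2 src: inc=0.533333, refl=0.533333·0.200000=0.1067; V=0.800000+0.533333+0.106667=1.4400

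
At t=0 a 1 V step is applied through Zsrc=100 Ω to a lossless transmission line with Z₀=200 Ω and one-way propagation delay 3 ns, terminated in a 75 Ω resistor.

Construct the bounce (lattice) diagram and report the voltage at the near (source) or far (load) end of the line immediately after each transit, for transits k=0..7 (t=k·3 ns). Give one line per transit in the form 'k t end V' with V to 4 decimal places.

Γ_L=-0.454545, Γ_S=-0.333333; launch V₁=1·200/300=0.666667
k=0 src: V=0.6667
k=1 load: inc=0.666667, refl=0.666667·-0.454545=-0.3030; V=0.000000+0.666667+-0.303030=0.3636
k=2 src: inc=-0.303030, refl=-0.303030·-0.333333=0.1010; V=0.666667+-0.303030+0.101010=0.4646
k=3 load: inc=0.101010, refl=0.101010·-0.454545=-0.0459; V=0.363636+0.101010+-0.045914=0.4187
k=4 src: inc=-0.045914, refl=-0.045914·-0.333333=0.0153; V=0.464646+-0.045914+0.015305=0.4340
k=5 load: inc=0.015305, refl=0.015305·-0.454545=-0.0070; V=0.418733+0.015305+-0.006957=0.4271
k=6 src: inc=-0.006957, refl=-0.006957·-0.333333=0.0023; V=0.434037+-0.006957+0.002319=0.4294
k=7 load: inc=0.002319, refl=0.002319·-0.454545=-0.0011; V=0.427081+0.002319+-0.001054=0.4283

0 0 source 0.6667
1 3 load 0.3636
2 6 source 0.4646
3 9 load 0.4187
4 12 source 0.4340
5 15 load 0.4271
6 18 source 0.4294
7 21 load 0.4283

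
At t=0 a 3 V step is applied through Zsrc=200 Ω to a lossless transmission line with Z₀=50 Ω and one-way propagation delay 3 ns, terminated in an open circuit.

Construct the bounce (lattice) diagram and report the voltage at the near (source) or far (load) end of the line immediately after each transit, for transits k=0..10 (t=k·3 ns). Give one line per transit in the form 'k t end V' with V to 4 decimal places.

0 0 source 0.6000
1 3 load 1.2000
2 6 source 1.5600
3 9 load 1.9200
4 12 source 2.1360
5 15 load 2.3520
6 18 source 2.4816
7 21 load 2.6112
8 24 source 2.6890
9 27 load 2.7667
10 30 source 2.8134

Γ_L=1.000000, Γ_S=0.600000; launch V₁=3·50/250=0.600000
k=0 src: V=0.6000
k=1 load: inc=0.600000, refl=0.600000·1.000000=0.6000; V=0.000000+0.600000+0.600000=1.2000
k=2 src: inc=0.600000, refl=0.600000·0.600000=0.3600; V=0.600000+0.600000+0.360000=1.5600
k=3 load: inc=0.360000, refl=0.360000·1.000000=0.3600; V=1.200000+0.360000+0.360000=1.9200
k=4 src: inc=0.360000, refl=0.360000·0.600000=0.2160; V=1.560000+0.360000+0.216000=2.1360
k=5 load: inc=0.216000, refl=0.216000·1.000000=0.2160; V=1.920000+0.216000+0.216000=2.3520
k=6 src: inc=0.216000, refl=0.216000·0.600000=0.1296; V=2.136000+0.216000+0.129600=2.4816
k=7 load: inc=0.129600, refl=0.129600·1.000000=0.1296; V=2.352000+0.129600+0.129600=2.6112
k=8 src: inc=0.129600, refl=0.129600·0.600000=0.0778; V=2.481600+0.129600+0.077760=2.6890
k=9 load: inc=0.077760, refl=0.077760·1.000000=0.0778; V=2.611200+0.077760+0.077760=2.7667
k=10 src: inc=0.077760, refl=0.077760·0.600000=0.0467; V=2.688960+0.077760+0.046656=2.8134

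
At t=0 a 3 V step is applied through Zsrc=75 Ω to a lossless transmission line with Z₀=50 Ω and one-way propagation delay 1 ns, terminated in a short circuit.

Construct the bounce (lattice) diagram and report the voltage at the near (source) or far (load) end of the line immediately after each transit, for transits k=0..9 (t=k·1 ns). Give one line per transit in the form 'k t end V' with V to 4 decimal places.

Γ_L=-1.000000, Γ_S=0.200000; launch V₁=3·50/125=1.200000
k=0 src: V=1.2000
k=1 load: inc=1.200000, refl=1.200000·-1.000000=-1.2000; V=0.000000+1.200000+-1.200000=0.0000
k=2 src: inc=-1.200000, refl=-1.200000·0.200000=-0.2400; V=1.200000+-1.200000+-0.240000=-0.2400
k=3 load: inc=-0.240000, refl=-0.240000·-1.000000=0.2400; V=0.000000+-0.240000+0.240000=0.0000
k=4 src: inc=0.240000, refl=0.240000·0.200000=0.0480; V=-0.240000+0.240000+0.048000=0.0480
k=5 load: inc=0.048000, refl=0.048000·-1.000000=-0.0480; V=0.000000+0.048000+-0.048000=0.0000
k=6 src: inc=-0.048000, refl=-0.048000·0.200000=-0.0096; V=0.048000+-0.048000+-0.009600=-0.0096
k=7 load: inc=-0.009600, refl=-0.009600·-1.000000=0.0096; V=0.000000+-0.009600+0.009600=0.0000
k=8 src: inc=0.009600, refl=0.009600·0.200000=0.0019; V=-0.009600+0.009600+0.001920=0.0019
k=9 load: inc=0.001920, refl=0.001920·-1.000000=-0.0019; V=0.000000+0.001920+-0.001920=0.0000

0 0 source 1.2000
1 1 load 0.0000
2 2 source -0.2400
3 3 load 0.0000
4 4 source 0.0480
5 5 load 0.0000
6 6 source -0.0096
7 7 load 0.0000
8 8 source 0.0019
9 9 load 0.0000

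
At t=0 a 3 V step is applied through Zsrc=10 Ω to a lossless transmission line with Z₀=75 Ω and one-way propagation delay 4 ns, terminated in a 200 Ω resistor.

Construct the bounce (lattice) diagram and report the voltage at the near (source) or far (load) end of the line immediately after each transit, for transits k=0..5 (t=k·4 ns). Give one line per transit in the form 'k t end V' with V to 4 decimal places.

Γ_L=0.454545, Γ_S=-0.764706; launch V₁=3·75/85=2.647059
k=0 src: V=2.6471
k=1 load: inc=2.647059, refl=2.647059·0.454545=1.2032; V=0.000000+2.647059+1.203209=3.8503
k=2 src: inc=1.203209, refl=1.203209·-0.764706=-0.9201; V=2.647059+1.203209+-0.920101=2.9302
k=3 load: inc=-0.920101, refl=-0.920101·0.454545=-0.4182; V=3.850267+-0.920101+-0.418228=2.5119
k=4 src: inc=-0.418228, refl=-0.418228·-0.764706=0.3198; V=2.930167+-0.418228+0.319821=2.8318
k=5 load: inc=0.319821, refl=0.319821·0.454545=0.1454; V=2.511939+0.319821+0.145373=2.9771

0 0 source 2.6471
1 4 load 3.8503
2 8 source 2.9302
3 12 load 2.5119
4 16 source 2.8318
5 20 load 2.9771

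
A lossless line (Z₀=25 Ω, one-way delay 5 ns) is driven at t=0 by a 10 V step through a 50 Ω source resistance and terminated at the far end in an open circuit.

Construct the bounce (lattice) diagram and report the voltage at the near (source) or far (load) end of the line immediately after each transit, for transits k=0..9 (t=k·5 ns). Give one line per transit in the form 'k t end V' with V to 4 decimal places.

0 0 source 3.3333
1 5 load 6.6667
2 10 source 7.7778
3 15 load 8.8889
4 20 source 9.2593
5 25 load 9.6296
6 30 source 9.7531
7 35 load 9.8765
8 40 source 9.9177
9 45 load 9.9588

Γ_L=1.000000, Γ_S=0.333333; launch V₁=10·25/75=3.333333
k=0 src: V=3.3333
k=1 load: inc=3.333333, refl=3.333333·1.000000=3.3333; V=0.000000+3.333333+3.333333=6.6667
k=2 src: inc=3.333333, refl=3.333333·0.333333=1.1111; V=3.333333+3.333333+1.111111=7.7778
k=3 load: inc=1.111111, refl=1.111111·1.000000=1.1111; V=6.666667+1.111111+1.111111=8.8889
k=4 src: inc=1.111111, refl=1.111111·0.333333=0.3704; V=7.777778+1.111111+0.370370=9.2593
k=5 load: inc=0.370370, refl=0.370370·1.000000=0.3704; V=8.888889+0.370370+0.370370=9.6296
k=6 src: inc=0.370370, refl=0.370370·0.333333=0.1235; V=9.259259+0.370370+0.123457=9.7531
k=7 load: inc=0.123457, refl=0.123457·1.000000=0.1235; V=9.629630+0.123457+0.123457=9.8765
k=8 src: inc=0.123457, refl=0.123457·0.333333=0.0412; V=9.753086+0.123457+0.041152=9.9177
k=9 load: inc=0.041152, refl=0.041152·1.000000=0.0412; V=9.876543+0.041152+0.041152=9.9588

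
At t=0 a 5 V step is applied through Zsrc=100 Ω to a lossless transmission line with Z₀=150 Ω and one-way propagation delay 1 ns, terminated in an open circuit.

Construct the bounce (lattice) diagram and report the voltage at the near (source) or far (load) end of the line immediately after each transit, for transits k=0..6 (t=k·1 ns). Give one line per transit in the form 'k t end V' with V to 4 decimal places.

Γ_L=1.000000, Γ_S=-0.200000; launch V₁=5·150/250=3.000000
k=0 src: V=3.0000
k=1 load: inc=3.000000, refl=3.000000·1.000000=3.0000; V=0.000000+3.000000+3.000000=6.0000
k=2 src: inc=3.000000, refl=3.000000·-0.200000=-0.6000; V=3.000000+3.000000+-0.600000=5.4000
k=3 load: inc=-0.600000, refl=-0.600000·1.000000=-0.6000; V=6.000000+-0.600000+-0.600000=4.8000
k=4 src: inc=-0.600000, refl=-0.600000·-0.200000=0.1200; V=5.400000+-0.600000+0.120000=4.9200
k=5 load: inc=0.120000, refl=0.120000·1.000000=0.1200; V=4.800000+0.120000+0.120000=5.0400
k=6 src: inc=0.120000, refl=0.120000·-0.200000=-0.0240; V=4.920000+0.120000+-0.024000=5.0160

0 0 source 3.0000
1 1 load 6.0000
2 2 source 5.4000
3 3 load 4.8000
4 4 source 4.9200
5 5 load 5.0400
6 6 source 5.0160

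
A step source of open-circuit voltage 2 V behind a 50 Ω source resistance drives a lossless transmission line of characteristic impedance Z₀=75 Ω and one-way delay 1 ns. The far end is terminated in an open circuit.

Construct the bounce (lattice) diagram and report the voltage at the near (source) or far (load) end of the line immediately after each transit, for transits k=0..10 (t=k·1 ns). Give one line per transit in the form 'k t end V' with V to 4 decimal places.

Γ_L=1.000000, Γ_S=-0.200000; launch V₁=2·75/125=1.200000
k=0 src: V=1.2000
k=1 load: inc=1.200000, refl=1.200000·1.000000=1.2000; V=0.000000+1.200000+1.200000=2.4000
k=2 src: inc=1.200000, refl=1.200000·-0.200000=-0.2400; V=1.200000+1.200000+-0.240000=2.1600
k=3 load: inc=-0.240000, refl=-0.240000·1.000000=-0.2400; V=2.400000+-0.240000+-0.240000=1.9200
k=4 src: inc=-0.240000, refl=-0.240000·-0.200000=0.0480; V=2.160000+-0.240000+0.048000=1.9680
k=5 load: inc=0.048000, refl=0.048000·1.000000=0.0480; V=1.920000+0.048000+0.048000=2.0160
k=6 src: inc=0.048000, refl=0.048000·-0.200000=-0.0096; V=1.968000+0.048000+-0.009600=2.0064
k=7 load: inc=-0.009600, refl=-0.009600·1.000000=-0.0096; V=2.016000+-0.009600+-0.009600=1.9968
k=8 src: inc=-0.009600, refl=-0.009600·-0.200000=0.0019; V=2.006400+-0.009600+0.001920=1.9987
k=9 load: inc=0.001920, refl=0.001920·1.000000=0.0019; V=1.996800+0.001920+0.001920=2.0006
k=10 src: inc=0.001920, refl=0.001920·-0.200000=-0.0004; V=1.998720+0.001920+-0.000384=2.0003

0 0 source 1.2000
1 1 load 2.4000
2 2 source 2.1600
3 3 load 1.9200
4 4 source 1.9680
5 5 load 2.0160
6 6 source 2.0064
7 7 load 1.9968
8 8 source 1.9987
9 9 load 2.0006
10 10 source 2.0003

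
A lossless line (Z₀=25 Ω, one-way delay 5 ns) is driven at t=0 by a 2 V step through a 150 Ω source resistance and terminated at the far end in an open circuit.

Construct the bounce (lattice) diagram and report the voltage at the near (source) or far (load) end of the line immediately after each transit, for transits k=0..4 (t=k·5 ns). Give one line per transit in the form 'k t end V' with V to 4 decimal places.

Γ_L=1.000000, Γ_S=0.714286; launch V₁=2·25/175=0.285714
k=0 src: V=0.2857
k=1 load: inc=0.285714, refl=0.285714·1.000000=0.2857; V=0.000000+0.285714+0.285714=0.5714
k=2 src: inc=0.285714, refl=0.285714·0.714286=0.2041; V=0.285714+0.285714+0.204082=0.7755
k=3 load: inc=0.204082, refl=0.204082·1.000000=0.2041; V=0.571429+0.204082+0.204082=0.9796
k=4 src: inc=0.204082, refl=0.204082·0.714286=0.1458; V=0.775510+0.204082+0.145773=1.1254

0 0 source 0.2857
1 5 load 0.5714
2 10 source 0.7755
3 15 load 0.9796
4 20 source 1.1254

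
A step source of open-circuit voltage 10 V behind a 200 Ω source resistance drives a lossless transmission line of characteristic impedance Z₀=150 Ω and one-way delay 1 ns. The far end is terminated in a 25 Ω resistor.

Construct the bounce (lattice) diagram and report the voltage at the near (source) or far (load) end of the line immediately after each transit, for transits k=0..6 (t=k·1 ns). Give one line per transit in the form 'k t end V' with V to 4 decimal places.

0 0 source 4.2857
1 1 load 1.2245
2 2 source 0.7872
3 3 load 1.0995
4 4 source 1.1442
5 5 load 1.1123
6 6 source 1.1077

Γ_L=-0.714286, Γ_S=0.142857; launch V₁=10·150/350=4.285714
k=0 src: V=4.2857
k=1 load: inc=4.285714, refl=4.285714·-0.714286=-3.0612; V=0.000000+4.285714+-3.061224=1.2245
k=2 src: inc=-3.061224, refl=-3.061224·0.142857=-0.4373; V=4.285714+-3.061224+-0.437318=0.7872
k=3 load: inc=-0.437318, refl=-0.437318·-0.714286=0.3124; V=1.224490+-0.437318+0.312370=1.0995
k=4 src: inc=0.312370, refl=0.312370·0.142857=0.0446; V=0.787172+0.312370+0.044624=1.1442
k=5 load: inc=0.044624, refl=0.044624·-0.714286=-0.0319; V=1.099542+0.044624+-0.031874=1.1123
k=6 src: inc=-0.031874, refl=-0.031874·0.142857=-0.0046; V=1.144166+-0.031874+-0.004553=1.1077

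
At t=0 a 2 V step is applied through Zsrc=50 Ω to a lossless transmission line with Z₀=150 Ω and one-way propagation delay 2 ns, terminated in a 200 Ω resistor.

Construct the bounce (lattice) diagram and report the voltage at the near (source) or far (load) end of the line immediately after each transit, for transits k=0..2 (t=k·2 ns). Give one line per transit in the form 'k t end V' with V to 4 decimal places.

Γ_L=0.142857, Γ_S=-0.500000; launch V₁=2·150/200=1.500000
k=0 src: V=1.5000
k=1 load: inc=1.500000, refl=1.500000·0.142857=0.2143; V=0.000000+1.500000+0.214286=1.7143
k=2 src: inc=0.214286, refl=0.214286·-0.500000=-0.1071; V=1.500000+0.214286+-0.107143=1.6071

0 0 source 1.5000
1 2 load 1.7143
2 4 source 1.6071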